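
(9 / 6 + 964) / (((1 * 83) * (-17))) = -1931 / 2822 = -0.68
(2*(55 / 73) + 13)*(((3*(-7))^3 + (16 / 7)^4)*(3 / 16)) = -70434487125 / 2804368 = -25115.99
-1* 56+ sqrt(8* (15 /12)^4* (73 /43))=-56+ 25* sqrt(6278) /344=-50.24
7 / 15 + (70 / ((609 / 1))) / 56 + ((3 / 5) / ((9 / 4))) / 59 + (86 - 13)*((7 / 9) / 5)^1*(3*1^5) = 8273689 / 239540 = 34.54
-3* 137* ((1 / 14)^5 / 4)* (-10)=2055 / 1075648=0.00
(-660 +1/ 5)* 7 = -23093/ 5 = -4618.60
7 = 7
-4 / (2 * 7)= -2 / 7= -0.29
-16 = -16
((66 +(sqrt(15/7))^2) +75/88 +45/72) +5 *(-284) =-415917/308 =-1350.38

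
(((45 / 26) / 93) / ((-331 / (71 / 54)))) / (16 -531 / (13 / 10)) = 355 / 1884658392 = 0.00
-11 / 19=-0.58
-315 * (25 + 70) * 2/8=-29925/4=-7481.25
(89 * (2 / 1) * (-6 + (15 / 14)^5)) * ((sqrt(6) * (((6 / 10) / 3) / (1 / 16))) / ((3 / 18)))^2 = -758984743296 / 420175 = -1806353.88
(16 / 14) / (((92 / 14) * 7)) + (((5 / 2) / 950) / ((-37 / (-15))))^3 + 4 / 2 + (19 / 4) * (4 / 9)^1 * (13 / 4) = 286298112475619 / 32219168974272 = 8.89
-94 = -94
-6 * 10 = -60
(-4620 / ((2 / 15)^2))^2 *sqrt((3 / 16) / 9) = 22511671875 *sqrt(3) / 4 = 9747839862.70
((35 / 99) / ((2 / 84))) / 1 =490 / 33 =14.85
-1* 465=-465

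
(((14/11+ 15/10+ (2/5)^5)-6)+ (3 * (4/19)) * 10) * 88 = 16191004/59375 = 272.69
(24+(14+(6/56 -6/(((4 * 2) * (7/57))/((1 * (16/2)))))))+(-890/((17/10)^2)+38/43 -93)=-20421277/49708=-410.82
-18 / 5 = -3.60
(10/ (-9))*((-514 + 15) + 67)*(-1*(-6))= 2880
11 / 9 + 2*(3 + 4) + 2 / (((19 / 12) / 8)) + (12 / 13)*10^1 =76823 / 2223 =34.56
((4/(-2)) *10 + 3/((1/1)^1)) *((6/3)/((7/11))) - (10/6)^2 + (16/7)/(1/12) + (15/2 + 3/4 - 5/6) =-769/36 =-21.36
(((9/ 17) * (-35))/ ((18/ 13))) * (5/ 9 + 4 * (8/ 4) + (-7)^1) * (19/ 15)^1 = -12103/ 459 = -26.37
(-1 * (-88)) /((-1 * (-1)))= 88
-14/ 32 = -7/ 16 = -0.44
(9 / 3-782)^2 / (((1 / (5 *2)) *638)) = 3034205 / 319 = 9511.61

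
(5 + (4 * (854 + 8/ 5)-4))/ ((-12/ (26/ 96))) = -77.26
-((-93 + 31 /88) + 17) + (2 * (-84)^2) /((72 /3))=58401 /88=663.65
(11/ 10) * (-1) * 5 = -5.50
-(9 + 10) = -19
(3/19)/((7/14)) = 6/19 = 0.32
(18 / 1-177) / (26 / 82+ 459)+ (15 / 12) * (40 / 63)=530903 / 1186416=0.45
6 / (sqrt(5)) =6* sqrt(5) / 5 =2.68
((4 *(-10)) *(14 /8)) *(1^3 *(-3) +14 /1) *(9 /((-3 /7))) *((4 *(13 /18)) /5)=28028 /3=9342.67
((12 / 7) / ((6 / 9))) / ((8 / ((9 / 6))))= 27 / 56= 0.48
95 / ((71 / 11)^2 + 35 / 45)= 103455 / 46216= 2.24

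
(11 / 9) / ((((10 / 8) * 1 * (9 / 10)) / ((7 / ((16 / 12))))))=5.70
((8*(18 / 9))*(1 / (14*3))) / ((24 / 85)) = 85 / 63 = 1.35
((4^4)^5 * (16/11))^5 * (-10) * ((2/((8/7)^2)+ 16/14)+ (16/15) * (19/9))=-15687424279239947087708567321787231268654932305961196161553417524740096/30438639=-515378636976506968255333900000000000000000000000000000000000000.00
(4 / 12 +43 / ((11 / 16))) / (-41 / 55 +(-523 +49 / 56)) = -83000 / 690189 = -0.12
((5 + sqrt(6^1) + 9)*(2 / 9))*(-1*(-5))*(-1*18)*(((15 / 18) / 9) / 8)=-3.81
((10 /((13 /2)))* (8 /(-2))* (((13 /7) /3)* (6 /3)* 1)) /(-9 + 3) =80 /63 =1.27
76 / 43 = 1.77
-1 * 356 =-356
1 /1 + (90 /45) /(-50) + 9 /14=561 /350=1.60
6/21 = 2/7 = 0.29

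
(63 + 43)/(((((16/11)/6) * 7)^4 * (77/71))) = 405692793/34420736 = 11.79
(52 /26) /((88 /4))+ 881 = 881.09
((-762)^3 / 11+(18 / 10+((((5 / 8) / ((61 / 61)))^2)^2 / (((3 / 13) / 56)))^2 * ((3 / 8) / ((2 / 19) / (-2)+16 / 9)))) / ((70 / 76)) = -5200764666752184447 / 119092019200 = -43670135.93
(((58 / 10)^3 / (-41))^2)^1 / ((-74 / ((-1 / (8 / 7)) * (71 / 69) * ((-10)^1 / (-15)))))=295627190537 / 1609347375000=0.18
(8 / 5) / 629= 8 / 3145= 0.00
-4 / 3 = -1.33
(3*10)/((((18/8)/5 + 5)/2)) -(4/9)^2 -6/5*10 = -10492/8829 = -1.19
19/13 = 1.46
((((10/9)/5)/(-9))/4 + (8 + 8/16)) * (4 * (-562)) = -1546624/81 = -19094.12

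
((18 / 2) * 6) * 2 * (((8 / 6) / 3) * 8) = 384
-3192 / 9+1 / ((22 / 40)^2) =-127544 / 363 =-351.36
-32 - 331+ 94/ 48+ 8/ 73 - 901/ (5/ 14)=-25261493/ 8760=-2883.73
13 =13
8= 8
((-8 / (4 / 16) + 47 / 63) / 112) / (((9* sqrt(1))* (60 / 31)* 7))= -61039 / 26671680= -0.00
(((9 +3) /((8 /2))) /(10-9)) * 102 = 306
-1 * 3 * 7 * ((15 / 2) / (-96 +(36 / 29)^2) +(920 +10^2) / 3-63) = -61596003 / 10592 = -5815.33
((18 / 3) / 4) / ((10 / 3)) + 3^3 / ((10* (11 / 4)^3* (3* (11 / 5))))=137529 / 292820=0.47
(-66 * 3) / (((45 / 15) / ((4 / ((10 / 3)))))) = -396 / 5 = -79.20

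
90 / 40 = 9 / 4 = 2.25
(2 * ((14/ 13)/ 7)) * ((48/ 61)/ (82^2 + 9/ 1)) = 192/ 5339269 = 0.00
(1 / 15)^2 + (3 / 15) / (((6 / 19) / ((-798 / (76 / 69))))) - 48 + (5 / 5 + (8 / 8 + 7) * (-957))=-7345661 / 900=-8161.85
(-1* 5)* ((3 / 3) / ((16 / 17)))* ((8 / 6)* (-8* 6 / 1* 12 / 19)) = 4080 / 19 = 214.74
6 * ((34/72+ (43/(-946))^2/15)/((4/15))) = 1286/121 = 10.63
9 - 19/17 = 134/17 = 7.88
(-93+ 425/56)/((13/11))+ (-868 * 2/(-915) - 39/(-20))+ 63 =-3612593/666120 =-5.42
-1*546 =-546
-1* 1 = -1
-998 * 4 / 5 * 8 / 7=-31936 / 35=-912.46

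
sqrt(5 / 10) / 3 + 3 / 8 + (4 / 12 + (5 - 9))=-79 / 24 + sqrt(2) / 6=-3.06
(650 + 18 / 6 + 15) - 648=20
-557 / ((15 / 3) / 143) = -15930.20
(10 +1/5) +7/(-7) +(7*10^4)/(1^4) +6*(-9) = 349776/5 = 69955.20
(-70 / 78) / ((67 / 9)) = -105 / 871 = -0.12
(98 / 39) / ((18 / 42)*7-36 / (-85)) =8330 / 11349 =0.73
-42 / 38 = -21 / 19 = -1.11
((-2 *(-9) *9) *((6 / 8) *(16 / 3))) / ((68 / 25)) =4050 / 17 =238.24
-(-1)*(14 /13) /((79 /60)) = 0.82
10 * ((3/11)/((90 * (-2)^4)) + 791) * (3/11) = 4176481/1936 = 2157.27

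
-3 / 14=-0.21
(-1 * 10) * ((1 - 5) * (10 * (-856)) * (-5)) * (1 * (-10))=-17120000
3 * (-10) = -30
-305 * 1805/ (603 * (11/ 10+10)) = -5505250/ 66933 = -82.25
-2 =-2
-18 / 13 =-1.38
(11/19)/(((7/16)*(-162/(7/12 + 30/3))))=-0.09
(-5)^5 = -3125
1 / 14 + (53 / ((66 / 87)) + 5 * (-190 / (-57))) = 20005 / 231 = 86.60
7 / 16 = 0.44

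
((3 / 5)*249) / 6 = 249 / 10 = 24.90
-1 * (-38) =38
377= 377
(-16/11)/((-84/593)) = 2372/231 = 10.27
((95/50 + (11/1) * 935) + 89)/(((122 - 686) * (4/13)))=-1348867/22560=-59.79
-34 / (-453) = 34 / 453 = 0.08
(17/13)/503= 0.00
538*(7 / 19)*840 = 3163440 / 19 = 166496.84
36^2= 1296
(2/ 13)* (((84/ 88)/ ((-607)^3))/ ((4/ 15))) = -315/ 127926966596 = -0.00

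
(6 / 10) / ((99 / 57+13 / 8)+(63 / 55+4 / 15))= 15048 / 119731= 0.13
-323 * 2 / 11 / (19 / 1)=-34 / 11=-3.09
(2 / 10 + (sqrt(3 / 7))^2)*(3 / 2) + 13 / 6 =653 / 210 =3.11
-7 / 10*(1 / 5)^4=-7 / 6250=-0.00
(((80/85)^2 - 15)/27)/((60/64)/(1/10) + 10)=-32632/1209465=-0.03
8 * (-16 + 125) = 872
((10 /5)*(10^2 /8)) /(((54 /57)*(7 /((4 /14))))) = 475 /441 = 1.08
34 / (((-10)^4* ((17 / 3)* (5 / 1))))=3 / 25000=0.00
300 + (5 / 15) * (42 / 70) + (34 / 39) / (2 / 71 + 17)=70785721 / 235755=300.25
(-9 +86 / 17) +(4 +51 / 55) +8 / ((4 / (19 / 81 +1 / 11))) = 123982 / 75735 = 1.64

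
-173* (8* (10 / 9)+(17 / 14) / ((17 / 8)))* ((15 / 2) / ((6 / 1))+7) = -283547 / 21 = -13502.24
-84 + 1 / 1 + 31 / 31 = -82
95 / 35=19 / 7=2.71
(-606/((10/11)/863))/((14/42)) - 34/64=-276132469/160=-1725827.93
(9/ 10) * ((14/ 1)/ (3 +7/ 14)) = 18/ 5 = 3.60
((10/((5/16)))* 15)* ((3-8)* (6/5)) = -2880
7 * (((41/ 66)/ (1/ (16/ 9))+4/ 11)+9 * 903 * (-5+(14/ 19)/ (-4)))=-294914.28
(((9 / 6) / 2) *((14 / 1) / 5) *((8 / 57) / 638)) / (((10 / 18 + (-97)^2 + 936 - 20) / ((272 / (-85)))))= -1008 / 7040609125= -0.00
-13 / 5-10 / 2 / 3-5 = -139 / 15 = -9.27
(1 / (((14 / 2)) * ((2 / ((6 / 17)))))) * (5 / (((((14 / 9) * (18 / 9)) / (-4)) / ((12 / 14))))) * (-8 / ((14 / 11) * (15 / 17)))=2376 / 2401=0.99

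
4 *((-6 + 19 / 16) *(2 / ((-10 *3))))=77 / 60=1.28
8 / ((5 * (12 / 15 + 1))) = 8 / 9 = 0.89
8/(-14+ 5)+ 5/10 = -7/18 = -0.39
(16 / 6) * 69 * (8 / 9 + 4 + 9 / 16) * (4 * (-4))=-144440 / 9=-16048.89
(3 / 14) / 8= 3 / 112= 0.03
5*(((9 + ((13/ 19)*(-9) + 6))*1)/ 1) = 840/ 19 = 44.21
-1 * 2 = -2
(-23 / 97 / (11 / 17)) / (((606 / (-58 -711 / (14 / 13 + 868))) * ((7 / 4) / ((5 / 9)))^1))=433050095 / 38352874329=0.01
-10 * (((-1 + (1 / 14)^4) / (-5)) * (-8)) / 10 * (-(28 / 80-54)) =8243859 / 96040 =85.84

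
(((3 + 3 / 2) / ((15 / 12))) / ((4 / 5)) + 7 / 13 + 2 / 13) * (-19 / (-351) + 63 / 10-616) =-2139857 / 676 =-3165.47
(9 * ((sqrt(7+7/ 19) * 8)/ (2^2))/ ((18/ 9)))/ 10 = 9 * sqrt(665)/ 95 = 2.44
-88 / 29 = -3.03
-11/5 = -2.20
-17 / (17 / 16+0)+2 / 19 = -302 / 19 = -15.89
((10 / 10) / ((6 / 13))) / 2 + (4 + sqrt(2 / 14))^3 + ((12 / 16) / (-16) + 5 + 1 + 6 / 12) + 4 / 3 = 337 * sqrt(7) / 49 + 100241 / 1344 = 92.78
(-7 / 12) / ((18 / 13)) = -91 / 216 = -0.42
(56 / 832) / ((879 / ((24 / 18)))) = 7 / 68562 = 0.00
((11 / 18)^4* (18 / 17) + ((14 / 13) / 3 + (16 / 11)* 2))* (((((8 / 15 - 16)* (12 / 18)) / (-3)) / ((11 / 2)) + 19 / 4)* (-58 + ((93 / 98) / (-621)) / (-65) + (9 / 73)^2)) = -176114801186783757919 / 165434269092206400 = -1064.56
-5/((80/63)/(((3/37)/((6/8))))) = -63/148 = -0.43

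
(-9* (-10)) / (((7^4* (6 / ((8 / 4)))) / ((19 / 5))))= 114 / 2401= 0.05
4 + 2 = 6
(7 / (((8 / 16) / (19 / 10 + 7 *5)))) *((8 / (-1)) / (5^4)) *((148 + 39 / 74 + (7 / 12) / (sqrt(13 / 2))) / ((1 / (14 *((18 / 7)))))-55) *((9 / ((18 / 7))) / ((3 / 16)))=-75526699584 / 115625-8100288 *sqrt(26) / 40625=-654220.59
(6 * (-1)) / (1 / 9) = -54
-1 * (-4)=4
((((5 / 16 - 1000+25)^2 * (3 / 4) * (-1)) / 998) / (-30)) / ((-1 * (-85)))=9728161 / 34746368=0.28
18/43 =0.42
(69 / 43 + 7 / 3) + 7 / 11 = 6491 / 1419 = 4.57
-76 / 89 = -0.85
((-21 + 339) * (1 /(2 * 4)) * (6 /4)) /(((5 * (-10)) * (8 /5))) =-477 /640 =-0.75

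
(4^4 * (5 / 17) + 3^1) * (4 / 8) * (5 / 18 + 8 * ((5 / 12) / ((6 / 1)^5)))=4319095 / 396576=10.89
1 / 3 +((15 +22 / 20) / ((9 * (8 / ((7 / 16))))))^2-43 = -5661040271 / 132710400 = -42.66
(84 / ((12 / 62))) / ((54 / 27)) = 217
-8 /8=-1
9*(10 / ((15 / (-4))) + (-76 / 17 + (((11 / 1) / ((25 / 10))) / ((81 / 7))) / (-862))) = -21180649 / 329715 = -64.24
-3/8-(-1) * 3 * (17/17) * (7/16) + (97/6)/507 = 23591/24336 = 0.97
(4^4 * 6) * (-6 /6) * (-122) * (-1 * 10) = -1873920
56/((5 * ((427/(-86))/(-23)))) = 15824/305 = 51.88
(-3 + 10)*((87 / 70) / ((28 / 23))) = 2001 / 280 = 7.15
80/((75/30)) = 32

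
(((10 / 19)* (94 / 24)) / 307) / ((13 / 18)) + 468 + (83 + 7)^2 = 649703577 / 75829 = 8568.01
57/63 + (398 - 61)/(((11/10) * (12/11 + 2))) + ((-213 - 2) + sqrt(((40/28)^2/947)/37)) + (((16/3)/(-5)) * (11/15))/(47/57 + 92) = -164542117/1430975 + 10 * sqrt(35039)/245273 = -114.98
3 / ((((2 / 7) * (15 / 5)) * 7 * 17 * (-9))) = -1 / 306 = -0.00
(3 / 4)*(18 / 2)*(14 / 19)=189 / 38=4.97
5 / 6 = 0.83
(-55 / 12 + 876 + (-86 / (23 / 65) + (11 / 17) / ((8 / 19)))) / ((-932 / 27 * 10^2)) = -2127987 / 11661184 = -0.18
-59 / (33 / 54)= -1062 / 11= -96.55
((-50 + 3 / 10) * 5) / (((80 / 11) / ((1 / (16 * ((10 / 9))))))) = -1.92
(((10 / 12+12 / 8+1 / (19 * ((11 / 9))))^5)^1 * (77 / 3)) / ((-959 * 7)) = -7343977574900000 / 25344567290606949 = -0.29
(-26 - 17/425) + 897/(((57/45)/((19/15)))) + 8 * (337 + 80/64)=89424/25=3576.96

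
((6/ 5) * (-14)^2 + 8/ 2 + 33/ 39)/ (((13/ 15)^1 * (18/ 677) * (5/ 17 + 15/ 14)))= 419008163/ 54925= 7628.73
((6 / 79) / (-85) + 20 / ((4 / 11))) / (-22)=-369319 / 147730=-2.50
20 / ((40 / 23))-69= -115 / 2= -57.50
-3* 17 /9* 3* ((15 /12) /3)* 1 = -85 /12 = -7.08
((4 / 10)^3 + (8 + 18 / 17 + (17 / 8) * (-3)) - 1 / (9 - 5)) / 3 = 0.83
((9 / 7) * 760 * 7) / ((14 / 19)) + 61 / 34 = 2209747 / 238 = 9284.65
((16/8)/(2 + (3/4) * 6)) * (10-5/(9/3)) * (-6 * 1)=-200/13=-15.38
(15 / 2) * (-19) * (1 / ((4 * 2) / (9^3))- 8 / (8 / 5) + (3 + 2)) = -207765 / 16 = -12985.31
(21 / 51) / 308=1 / 748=0.00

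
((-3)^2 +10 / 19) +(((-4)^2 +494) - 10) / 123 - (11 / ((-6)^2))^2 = 13627357 / 1009584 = 13.50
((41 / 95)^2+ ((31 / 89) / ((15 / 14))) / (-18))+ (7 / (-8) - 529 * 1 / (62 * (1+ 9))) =-8390436361 / 5378394600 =-1.56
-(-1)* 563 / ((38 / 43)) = 24209 / 38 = 637.08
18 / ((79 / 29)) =522 / 79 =6.61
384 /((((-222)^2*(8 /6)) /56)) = 448 /1369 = 0.33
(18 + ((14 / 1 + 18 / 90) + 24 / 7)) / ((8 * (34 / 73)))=91031 / 9520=9.56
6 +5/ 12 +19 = 305/ 12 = 25.42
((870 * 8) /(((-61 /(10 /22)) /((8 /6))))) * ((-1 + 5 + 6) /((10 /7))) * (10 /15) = -649600 /2013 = -322.70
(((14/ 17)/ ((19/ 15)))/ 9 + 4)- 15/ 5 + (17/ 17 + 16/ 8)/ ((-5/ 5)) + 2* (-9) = -19310/ 969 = -19.93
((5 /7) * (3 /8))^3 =3375 /175616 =0.02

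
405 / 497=0.81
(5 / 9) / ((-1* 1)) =-5 / 9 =-0.56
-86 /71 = -1.21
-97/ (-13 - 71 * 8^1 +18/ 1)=97/ 563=0.17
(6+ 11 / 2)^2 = 529 / 4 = 132.25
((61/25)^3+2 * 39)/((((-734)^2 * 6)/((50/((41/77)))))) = 0.00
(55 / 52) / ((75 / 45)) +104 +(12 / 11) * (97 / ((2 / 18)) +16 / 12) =605435 / 572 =1058.45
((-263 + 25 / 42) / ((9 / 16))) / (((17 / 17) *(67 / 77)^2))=-74678296 / 121203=-616.14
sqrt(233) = 15.26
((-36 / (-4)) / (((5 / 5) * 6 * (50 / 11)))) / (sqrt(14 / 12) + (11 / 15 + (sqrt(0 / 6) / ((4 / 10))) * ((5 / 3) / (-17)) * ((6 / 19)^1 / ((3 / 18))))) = -1089 / 2830 + 99 * sqrt(42) / 1132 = 0.18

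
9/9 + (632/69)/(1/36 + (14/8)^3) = 192713/71369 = 2.70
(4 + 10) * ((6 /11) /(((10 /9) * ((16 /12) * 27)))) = 21 /110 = 0.19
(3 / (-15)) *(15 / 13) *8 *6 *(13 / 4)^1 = -36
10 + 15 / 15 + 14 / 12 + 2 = 85 / 6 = 14.17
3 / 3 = 1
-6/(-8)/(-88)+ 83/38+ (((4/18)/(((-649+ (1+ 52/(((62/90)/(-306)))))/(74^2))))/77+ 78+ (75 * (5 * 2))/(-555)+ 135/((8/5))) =14631825837781/89656525728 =163.20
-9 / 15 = -3 / 5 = -0.60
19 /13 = 1.46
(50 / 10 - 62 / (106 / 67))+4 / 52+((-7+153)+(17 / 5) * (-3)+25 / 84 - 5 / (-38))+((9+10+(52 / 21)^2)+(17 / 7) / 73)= 127.28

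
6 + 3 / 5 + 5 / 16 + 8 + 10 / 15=3739 / 240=15.58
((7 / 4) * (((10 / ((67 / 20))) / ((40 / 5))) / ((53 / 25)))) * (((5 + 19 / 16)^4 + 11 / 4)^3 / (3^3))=3899801762546383945302734375 / 107947905368350261248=36126701.57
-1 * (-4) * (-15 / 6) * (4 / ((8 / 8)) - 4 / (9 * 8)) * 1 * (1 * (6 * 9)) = -2130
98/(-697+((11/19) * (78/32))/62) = -263872/1876661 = -0.14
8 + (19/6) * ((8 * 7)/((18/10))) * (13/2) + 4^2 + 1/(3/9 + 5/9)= 143747/216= 665.50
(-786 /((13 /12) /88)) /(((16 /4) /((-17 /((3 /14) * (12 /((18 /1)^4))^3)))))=847744822459740317.54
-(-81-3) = 84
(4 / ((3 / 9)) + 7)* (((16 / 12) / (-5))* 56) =-4256 / 15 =-283.73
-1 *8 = -8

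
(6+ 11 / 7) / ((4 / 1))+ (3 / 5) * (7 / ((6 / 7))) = 6.79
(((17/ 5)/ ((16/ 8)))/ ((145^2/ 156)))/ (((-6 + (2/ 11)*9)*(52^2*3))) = -0.00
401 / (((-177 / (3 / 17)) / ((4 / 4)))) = -401 / 1003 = -0.40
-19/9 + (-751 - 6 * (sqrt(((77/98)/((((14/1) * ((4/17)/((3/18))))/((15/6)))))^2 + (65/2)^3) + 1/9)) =-5 * sqrt(121535965849)/1568 - 6784/9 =-1865.45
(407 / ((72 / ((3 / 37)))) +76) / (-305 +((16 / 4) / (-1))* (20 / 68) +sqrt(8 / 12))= -162369975 / 650203976-530315* sqrt(6) / 1950611928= -0.25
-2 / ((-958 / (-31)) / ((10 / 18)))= -155 / 4311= -0.04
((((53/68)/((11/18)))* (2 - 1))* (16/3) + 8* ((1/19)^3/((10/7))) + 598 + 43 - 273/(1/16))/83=-23858237479/532292695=-44.82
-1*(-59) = 59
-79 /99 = -0.80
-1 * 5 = -5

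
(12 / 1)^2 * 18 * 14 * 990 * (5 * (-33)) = -5927644800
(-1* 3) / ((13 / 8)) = -24 / 13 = -1.85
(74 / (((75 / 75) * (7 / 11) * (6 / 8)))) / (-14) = -1628 / 147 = -11.07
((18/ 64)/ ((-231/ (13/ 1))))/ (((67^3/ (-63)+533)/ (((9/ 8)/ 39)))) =81/ 752390144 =0.00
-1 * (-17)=17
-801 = -801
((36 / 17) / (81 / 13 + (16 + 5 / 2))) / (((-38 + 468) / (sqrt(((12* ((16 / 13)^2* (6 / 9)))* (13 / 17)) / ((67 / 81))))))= 10368* sqrt(29614) / 2676837935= 0.00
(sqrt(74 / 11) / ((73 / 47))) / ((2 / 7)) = 329 * sqrt(814) / 1606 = 5.84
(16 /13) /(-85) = -16 /1105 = -0.01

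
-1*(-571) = 571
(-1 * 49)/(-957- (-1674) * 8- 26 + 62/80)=-280/70913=-0.00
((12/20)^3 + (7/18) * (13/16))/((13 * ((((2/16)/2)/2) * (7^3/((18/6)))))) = 19151/1672125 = 0.01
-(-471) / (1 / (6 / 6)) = 471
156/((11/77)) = 1092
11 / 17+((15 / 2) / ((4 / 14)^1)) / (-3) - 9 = -1163 / 68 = -17.10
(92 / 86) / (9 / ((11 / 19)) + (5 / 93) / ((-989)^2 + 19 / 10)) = 460285074282 / 6688688069491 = 0.07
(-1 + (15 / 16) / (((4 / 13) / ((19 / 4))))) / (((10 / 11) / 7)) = 265573 / 2560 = 103.74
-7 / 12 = -0.58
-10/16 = -0.62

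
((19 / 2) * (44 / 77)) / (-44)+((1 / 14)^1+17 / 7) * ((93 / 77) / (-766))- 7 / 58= -848425 / 3420956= -0.25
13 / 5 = 2.60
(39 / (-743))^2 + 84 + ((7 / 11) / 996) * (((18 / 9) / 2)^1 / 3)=1524212565259 / 18144746532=84.00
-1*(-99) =99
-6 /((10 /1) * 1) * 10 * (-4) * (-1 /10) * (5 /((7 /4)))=-48 /7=-6.86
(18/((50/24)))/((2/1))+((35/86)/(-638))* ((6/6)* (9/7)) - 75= -96952881/1371700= -70.68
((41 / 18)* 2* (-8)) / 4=-82 / 9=-9.11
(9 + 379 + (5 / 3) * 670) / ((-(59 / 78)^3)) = -714042576 / 205379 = -3476.71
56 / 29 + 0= 56 / 29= 1.93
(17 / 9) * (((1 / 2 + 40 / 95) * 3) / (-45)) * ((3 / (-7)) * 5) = 0.25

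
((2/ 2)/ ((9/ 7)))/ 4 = 7/ 36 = 0.19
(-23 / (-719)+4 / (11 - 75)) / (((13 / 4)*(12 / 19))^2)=-1083 / 149552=-0.01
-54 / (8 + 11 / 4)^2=-864 / 1849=-0.47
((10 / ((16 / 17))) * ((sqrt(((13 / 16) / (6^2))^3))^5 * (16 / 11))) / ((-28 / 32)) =-5333623945 * sqrt(13) / 2429625674225971888128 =-0.00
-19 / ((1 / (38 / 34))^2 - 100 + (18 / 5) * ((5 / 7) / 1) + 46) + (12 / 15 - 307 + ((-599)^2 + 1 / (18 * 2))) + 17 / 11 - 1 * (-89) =90835242118283 / 253315260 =358585.75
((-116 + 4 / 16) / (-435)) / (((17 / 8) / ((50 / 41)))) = 9260 / 60639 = 0.15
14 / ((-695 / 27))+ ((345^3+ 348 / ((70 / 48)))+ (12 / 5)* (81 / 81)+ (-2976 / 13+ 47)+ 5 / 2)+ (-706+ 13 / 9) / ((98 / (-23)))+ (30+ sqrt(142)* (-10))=163616366351692 / 3984435- 10* sqrt(142)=41063762.25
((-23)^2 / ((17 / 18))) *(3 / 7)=28566 / 119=240.05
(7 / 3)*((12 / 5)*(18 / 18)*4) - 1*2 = 102 / 5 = 20.40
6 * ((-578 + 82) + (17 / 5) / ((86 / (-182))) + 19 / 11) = -7115832 / 2365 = -3008.81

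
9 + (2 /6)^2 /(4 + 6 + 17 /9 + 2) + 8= 2126 /125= 17.01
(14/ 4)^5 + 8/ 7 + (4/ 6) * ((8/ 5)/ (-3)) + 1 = 5312221/ 10080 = 527.01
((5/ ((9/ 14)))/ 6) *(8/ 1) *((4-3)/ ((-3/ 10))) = -2800/ 81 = -34.57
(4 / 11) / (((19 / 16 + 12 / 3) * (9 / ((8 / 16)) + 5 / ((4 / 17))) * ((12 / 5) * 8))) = 40 / 430023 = 0.00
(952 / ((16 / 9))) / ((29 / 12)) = 6426 / 29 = 221.59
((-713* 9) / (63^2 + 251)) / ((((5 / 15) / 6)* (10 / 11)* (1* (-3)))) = 211761 / 21100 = 10.04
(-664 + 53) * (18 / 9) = -1222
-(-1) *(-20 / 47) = -20 / 47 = -0.43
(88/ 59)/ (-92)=-22/ 1357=-0.02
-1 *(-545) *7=3815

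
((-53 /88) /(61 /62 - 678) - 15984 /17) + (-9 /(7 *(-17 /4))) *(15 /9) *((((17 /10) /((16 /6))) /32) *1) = -6612593409931 /7032995200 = -940.22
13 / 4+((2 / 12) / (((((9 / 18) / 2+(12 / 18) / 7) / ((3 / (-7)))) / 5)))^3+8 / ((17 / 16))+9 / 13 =223460849 / 21559876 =10.36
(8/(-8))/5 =-1/5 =-0.20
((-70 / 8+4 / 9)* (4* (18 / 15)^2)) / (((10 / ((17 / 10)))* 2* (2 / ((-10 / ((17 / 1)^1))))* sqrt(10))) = 299* sqrt(10) / 2500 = 0.38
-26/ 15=-1.73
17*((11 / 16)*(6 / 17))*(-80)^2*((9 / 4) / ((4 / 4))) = 59400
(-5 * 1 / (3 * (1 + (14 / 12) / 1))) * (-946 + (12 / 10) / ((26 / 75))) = 122530 / 169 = 725.03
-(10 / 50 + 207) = -1036 / 5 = -207.20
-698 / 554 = -349 / 277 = -1.26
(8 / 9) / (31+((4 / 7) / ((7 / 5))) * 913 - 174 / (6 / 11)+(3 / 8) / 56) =25088 / 2389437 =0.01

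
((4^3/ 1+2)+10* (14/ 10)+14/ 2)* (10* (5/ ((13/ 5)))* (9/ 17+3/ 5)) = 1889.59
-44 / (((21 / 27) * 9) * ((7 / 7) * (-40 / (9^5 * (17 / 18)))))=8763.62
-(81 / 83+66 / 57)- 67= -109024 / 1577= -69.13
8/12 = 2/3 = 0.67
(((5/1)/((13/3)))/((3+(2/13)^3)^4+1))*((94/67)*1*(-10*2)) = -25269461555921700/64307335742278747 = -0.39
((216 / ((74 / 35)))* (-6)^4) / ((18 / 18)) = 4898880 / 37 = 132402.16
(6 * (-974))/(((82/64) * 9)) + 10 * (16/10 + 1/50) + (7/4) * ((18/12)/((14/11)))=-488.53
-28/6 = -14/3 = -4.67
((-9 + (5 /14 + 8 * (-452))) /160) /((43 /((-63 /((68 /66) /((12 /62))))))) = 531927 /85312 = 6.24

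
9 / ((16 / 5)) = 45 / 16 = 2.81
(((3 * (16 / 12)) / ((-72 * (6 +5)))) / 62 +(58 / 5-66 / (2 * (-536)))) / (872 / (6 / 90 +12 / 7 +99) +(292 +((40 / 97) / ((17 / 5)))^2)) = 125450372252814947 / 3234476759626333440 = 0.04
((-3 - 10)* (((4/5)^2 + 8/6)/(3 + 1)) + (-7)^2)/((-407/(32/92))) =-25552/702075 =-0.04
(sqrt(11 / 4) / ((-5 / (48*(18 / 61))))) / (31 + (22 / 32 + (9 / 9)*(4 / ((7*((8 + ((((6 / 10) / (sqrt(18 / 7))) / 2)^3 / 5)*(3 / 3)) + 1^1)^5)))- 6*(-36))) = -1497610669735264865087547320668349103501916028452314845131008*sqrt(11) / 261890126069632628408492939062899771478142134307109337099613185- 2275463231588031732973079101440000000000000000000*sqrt(154) / 52378025213926525681698587812579954295628426861421867419922637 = -0.02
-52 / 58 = -26 / 29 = -0.90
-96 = -96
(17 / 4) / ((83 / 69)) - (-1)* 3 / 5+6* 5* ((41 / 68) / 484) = 28481379 / 6829240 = 4.17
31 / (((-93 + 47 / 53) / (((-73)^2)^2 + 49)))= -23329195235 / 2441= -9557228.69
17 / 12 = 1.42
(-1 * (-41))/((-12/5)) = -205/12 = -17.08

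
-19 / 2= -9.50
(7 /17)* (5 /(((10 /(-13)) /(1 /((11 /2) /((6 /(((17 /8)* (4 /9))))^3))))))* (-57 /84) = 77787216 /918731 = 84.67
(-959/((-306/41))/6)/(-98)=-5617/25704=-0.22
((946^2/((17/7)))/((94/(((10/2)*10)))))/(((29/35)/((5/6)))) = 13703401250/69513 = 197134.37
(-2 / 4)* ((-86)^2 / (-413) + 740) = -149112 / 413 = -361.05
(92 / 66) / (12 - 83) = -46 / 2343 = -0.02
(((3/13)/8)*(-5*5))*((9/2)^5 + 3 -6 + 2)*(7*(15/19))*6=-1394276625/31616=-44100.35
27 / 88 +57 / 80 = 897 / 880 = 1.02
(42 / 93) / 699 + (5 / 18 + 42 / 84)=50603 / 65007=0.78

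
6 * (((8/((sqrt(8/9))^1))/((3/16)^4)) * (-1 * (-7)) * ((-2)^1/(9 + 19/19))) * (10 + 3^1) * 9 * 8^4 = -97710505984 * sqrt(2)/5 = -27636704549.78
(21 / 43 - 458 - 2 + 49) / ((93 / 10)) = -58840 / 1333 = -44.14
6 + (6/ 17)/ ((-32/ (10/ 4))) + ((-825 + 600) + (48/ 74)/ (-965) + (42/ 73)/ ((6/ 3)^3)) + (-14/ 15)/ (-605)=-563484361676257/ 2573519282400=-218.95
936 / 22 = 42.55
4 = 4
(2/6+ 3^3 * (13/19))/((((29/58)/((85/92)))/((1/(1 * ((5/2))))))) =18224/1311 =13.90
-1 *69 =-69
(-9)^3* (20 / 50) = -1458 / 5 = -291.60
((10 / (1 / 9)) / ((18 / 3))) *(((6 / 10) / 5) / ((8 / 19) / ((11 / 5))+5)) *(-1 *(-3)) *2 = 2.08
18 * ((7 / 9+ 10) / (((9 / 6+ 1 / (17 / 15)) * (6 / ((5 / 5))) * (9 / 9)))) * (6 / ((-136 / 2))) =-97 / 81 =-1.20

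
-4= -4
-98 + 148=50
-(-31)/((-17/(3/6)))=-31/34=-0.91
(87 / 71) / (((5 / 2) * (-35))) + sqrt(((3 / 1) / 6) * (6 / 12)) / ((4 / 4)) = 12077 / 24850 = 0.49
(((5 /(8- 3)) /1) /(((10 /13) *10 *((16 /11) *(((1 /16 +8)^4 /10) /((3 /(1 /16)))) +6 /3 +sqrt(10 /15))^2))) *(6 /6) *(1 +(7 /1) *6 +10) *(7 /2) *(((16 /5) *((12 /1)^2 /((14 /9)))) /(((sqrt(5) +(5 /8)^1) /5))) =133647839578451607552 /((5 +8 *sqrt(5)) *(7208960 *sqrt(6) +320176641)^2) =51.16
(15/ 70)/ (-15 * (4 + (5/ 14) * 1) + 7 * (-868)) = -3/ 85979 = -0.00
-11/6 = -1.83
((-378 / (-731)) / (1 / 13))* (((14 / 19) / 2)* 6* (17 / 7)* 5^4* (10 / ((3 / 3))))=184275000 / 817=225550.80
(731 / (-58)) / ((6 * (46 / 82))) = -29971 / 8004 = -3.74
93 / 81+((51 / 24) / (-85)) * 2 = 593 / 540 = 1.10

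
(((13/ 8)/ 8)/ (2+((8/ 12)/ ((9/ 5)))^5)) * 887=165457246617/ 1843060096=89.77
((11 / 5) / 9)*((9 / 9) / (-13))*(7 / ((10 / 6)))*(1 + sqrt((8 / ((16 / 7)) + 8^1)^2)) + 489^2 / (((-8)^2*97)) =37.53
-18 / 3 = -6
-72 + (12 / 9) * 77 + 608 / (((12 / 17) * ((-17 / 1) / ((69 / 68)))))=-1058 / 51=-20.75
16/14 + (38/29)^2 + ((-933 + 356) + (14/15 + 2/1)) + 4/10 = -10081019/17661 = -570.81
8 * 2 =16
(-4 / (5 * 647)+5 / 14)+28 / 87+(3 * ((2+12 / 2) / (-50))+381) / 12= 1276151663 / 39402300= 32.39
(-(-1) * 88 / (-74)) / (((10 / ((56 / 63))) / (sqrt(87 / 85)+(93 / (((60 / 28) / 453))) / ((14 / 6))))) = -890.76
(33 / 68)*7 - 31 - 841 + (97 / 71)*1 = -4187019 / 4828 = -867.24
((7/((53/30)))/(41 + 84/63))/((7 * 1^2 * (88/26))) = 585/148082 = 0.00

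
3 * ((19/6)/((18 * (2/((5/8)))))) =0.16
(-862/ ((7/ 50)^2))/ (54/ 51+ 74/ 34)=-7327000/ 539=-13593.69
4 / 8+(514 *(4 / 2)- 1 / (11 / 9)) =22609 / 22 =1027.68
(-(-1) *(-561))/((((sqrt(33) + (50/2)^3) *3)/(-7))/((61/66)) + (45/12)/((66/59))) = 5736411666668760/74051480406020617- 367300289664 *sqrt(33)/74051480406020617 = 0.08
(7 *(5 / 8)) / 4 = 35 / 32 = 1.09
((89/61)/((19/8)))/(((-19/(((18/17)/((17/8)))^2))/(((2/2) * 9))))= -132876288/1839215941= -0.07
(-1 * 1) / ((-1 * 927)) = 1 / 927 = 0.00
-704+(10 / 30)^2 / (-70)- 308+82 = -585901 / 630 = -930.00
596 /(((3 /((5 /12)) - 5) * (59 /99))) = 26820 /59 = 454.58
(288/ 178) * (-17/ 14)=-1224/ 623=-1.96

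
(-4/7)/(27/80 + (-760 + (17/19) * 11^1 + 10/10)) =6080/7967449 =0.00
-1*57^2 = -3249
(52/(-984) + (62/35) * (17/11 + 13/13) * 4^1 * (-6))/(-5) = 1464907/67650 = 21.65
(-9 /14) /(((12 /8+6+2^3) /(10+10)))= -180 /217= -0.83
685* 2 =1370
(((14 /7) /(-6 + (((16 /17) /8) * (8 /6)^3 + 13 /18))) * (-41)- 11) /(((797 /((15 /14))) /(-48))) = -0.35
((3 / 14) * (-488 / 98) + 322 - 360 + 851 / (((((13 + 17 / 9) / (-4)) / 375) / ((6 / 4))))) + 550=-2943674875 / 22981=-128091.68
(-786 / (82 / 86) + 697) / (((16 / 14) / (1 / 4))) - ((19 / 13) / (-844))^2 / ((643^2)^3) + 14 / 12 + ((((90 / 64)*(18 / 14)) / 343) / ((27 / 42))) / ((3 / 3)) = -19154465921697744900604780493395 / 717904478430194171417748658848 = -26.68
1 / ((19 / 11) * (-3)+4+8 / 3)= 33 / 49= 0.67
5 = 5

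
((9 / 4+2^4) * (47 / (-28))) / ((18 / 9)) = -3431 / 224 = -15.32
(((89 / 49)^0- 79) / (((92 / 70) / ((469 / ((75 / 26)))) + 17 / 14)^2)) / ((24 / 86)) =-2036433691838 / 10886626921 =-187.06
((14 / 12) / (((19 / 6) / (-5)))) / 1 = -35 / 19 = -1.84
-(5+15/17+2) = -134/17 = -7.88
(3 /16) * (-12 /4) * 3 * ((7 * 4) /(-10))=189 /40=4.72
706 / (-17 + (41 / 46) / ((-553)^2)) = -9931453084 / 239142597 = -41.53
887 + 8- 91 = 804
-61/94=-0.65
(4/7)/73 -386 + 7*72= 60302/511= 118.01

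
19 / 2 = 9.50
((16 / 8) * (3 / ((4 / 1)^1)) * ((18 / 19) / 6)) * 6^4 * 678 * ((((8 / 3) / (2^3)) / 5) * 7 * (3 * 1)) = 27678672 / 95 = 291354.44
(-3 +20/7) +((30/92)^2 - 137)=-2029785/14812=-137.04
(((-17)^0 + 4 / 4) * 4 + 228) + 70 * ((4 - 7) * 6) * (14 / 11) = -15044 / 11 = -1367.64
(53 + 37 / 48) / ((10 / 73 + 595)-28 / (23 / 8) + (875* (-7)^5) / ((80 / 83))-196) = -4333499 / 1229609494623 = -0.00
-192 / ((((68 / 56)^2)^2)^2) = -283351498752 / 6975757441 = -40.62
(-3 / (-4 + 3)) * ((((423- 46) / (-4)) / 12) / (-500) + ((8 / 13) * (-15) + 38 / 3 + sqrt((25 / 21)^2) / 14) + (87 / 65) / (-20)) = 53045029 / 5096000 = 10.41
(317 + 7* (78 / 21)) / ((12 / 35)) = 12005 / 12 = 1000.42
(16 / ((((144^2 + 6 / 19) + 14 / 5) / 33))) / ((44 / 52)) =7410 / 246277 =0.03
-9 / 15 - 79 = -398 / 5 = -79.60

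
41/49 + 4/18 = 1.06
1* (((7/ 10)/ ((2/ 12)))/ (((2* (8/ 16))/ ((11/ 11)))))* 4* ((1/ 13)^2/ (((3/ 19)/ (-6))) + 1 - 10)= -130956/ 845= -154.98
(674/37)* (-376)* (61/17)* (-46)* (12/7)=8533292928/4403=1938063.35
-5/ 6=-0.83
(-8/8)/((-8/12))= 3/2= 1.50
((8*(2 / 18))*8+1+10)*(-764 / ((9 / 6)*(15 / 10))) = -498128 / 81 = -6149.73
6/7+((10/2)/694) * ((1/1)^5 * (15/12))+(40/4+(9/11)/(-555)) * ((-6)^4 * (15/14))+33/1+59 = 110537942793/7908824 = 13976.53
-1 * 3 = -3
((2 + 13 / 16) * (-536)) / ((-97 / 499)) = 1504485 / 194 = 7755.08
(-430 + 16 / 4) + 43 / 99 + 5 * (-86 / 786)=-5526256 / 12969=-426.11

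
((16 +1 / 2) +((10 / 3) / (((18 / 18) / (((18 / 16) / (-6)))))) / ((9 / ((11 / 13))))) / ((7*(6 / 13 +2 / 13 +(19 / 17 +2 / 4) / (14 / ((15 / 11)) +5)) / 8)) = 119818754 / 4599819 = 26.05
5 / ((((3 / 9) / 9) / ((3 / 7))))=405 / 7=57.86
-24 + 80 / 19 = -376 / 19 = -19.79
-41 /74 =-0.55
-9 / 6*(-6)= 9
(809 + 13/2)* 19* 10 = 154945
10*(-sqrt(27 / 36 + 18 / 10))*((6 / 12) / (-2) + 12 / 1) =-47*sqrt(255) / 4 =-187.63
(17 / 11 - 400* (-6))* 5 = 132085 / 11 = 12007.73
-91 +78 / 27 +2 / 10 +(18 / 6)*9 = -60.91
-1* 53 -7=-60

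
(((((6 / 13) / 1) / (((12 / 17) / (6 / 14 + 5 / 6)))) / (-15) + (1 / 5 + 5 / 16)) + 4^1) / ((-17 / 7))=-58411 / 31824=-1.84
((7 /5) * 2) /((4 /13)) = 91 /10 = 9.10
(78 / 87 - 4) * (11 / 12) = -165 / 58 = -2.84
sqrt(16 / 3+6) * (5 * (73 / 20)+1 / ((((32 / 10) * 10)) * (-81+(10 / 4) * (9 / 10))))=45989 * sqrt(102) / 7560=61.44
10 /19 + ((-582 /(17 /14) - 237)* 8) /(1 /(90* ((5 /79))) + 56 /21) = -832689370 /413117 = -2015.63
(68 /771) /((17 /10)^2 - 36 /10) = -6800 /54741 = -0.12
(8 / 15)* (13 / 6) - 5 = -173 / 45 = -3.84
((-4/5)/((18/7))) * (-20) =56/9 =6.22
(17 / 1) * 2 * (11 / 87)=374 / 87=4.30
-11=-11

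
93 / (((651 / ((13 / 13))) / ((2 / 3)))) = 2 / 21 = 0.10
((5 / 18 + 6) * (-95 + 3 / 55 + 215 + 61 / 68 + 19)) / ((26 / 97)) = 147107581 / 44880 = 3277.80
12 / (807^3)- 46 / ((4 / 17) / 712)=-139196.00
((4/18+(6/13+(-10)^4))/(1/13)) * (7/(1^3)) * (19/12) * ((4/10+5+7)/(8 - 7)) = 482423984/27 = 17867554.96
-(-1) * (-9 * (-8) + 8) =80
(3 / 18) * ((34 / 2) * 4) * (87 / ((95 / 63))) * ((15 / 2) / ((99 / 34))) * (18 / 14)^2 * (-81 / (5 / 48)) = -15836469408 / 7315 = -2164930.88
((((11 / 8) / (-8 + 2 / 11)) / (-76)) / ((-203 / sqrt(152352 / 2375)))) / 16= -8349*sqrt(190) / 20167481600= -0.00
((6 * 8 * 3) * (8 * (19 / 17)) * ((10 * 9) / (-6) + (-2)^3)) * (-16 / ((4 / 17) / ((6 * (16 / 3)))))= 64438272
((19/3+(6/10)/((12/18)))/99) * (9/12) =217/3960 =0.05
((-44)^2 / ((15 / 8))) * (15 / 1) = 15488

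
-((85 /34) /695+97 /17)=-26983 /4726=-5.71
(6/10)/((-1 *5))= -3/25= -0.12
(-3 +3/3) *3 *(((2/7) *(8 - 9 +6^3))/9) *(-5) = 204.76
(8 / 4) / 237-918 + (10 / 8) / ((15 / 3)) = -870019 / 948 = -917.74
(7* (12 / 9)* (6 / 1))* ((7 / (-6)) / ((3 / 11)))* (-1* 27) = 6468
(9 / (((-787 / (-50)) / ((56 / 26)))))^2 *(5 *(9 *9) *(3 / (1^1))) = 192893400000 / 104673361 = 1842.81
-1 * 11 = -11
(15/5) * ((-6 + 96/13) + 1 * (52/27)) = 1162/117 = 9.93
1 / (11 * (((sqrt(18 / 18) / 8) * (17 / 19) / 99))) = 1368 / 17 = 80.47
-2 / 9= -0.22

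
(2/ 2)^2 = 1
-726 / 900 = -121 / 150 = -0.81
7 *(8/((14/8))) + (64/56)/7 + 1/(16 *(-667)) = 16819023/522928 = 32.16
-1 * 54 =-54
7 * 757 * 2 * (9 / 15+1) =84784 / 5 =16956.80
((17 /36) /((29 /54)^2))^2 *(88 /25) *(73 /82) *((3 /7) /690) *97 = 295382767878 /583595235125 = 0.51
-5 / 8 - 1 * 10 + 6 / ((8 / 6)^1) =-49 / 8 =-6.12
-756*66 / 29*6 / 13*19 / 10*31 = -88166232 / 1885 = -46772.54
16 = 16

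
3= 3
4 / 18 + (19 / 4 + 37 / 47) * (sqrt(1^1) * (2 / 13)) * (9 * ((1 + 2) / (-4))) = -243187 / 43992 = -5.53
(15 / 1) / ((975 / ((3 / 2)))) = 3 / 130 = 0.02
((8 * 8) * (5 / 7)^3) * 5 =116.62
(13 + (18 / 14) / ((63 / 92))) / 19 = 729 / 931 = 0.78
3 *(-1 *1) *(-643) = 1929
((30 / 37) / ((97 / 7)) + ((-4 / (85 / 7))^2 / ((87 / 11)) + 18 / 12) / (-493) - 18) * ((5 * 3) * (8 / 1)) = -2153.35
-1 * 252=-252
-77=-77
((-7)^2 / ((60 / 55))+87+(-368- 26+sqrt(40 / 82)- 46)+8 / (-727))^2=296199850606745 / 3120435216- 2687815 * sqrt(205) / 89421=94492.24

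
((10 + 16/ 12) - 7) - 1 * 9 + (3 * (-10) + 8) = -80/ 3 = -26.67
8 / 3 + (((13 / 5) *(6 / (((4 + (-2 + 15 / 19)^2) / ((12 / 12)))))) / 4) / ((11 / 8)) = 1037068 / 325545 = 3.19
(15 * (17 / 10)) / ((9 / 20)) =170 / 3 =56.67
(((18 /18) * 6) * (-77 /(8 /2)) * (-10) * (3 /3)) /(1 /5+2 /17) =32725 /9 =3636.11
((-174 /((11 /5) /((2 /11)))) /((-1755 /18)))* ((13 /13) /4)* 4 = 232 /1573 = 0.15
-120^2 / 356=-3600 / 89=-40.45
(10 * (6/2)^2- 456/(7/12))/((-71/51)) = 246942/497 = 496.87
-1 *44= -44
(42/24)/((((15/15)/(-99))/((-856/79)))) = 148302/79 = 1877.24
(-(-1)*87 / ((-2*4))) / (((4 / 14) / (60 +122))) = -55419 / 8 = -6927.38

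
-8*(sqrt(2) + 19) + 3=-149-8*sqrt(2)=-160.31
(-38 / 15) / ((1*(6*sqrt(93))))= -19*sqrt(93) / 4185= -0.04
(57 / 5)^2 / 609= 1083 / 5075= 0.21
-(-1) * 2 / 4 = 1 / 2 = 0.50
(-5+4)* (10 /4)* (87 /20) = -87 /8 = -10.88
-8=-8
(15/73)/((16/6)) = 45/584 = 0.08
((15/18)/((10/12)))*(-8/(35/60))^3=-884736/343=-2579.41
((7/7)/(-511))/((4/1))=-1/2044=-0.00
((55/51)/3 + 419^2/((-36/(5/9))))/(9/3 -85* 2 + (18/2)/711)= 1178735695/72661536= 16.22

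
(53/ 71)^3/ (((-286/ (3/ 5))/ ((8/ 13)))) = -1786524/ 3326782745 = -0.00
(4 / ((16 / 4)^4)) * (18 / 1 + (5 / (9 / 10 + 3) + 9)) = 1103 / 2496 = 0.44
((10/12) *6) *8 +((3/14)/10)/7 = 39203/980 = 40.00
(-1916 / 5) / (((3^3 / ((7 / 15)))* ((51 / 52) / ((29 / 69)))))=-20225296 / 7125975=-2.84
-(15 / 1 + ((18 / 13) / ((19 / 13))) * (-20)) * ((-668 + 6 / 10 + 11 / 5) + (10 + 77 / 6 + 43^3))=11829695 / 38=311307.76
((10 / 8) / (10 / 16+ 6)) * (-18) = -180 / 53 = -3.40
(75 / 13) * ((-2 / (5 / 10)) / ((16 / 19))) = -1425 / 52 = -27.40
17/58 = 0.29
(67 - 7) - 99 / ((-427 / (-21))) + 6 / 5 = 17181 / 305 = 56.33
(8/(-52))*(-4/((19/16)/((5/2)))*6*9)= 17280/247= 69.96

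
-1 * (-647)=647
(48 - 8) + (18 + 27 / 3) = 67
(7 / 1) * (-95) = -665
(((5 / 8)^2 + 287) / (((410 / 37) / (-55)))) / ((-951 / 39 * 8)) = 97317363 / 13308928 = 7.31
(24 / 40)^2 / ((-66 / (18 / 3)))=-9 / 275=-0.03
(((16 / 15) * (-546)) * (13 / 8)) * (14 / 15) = -883.31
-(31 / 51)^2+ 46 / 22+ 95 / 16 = 7.66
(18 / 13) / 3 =6 / 13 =0.46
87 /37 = 2.35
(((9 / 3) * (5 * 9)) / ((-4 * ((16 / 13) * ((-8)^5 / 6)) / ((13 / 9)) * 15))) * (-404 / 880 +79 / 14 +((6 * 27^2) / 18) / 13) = 18641961 / 1614807040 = 0.01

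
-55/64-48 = -3127/64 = -48.86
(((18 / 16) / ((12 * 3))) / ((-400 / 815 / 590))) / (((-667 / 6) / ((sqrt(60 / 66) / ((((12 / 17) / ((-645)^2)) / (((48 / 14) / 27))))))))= 7557279025 * sqrt(110) / 3286976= 24113.78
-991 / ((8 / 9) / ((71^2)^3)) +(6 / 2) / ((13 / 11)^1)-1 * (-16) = -14852843619786259 / 104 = -142815804036406.34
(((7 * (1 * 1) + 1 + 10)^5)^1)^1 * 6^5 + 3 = 14693280771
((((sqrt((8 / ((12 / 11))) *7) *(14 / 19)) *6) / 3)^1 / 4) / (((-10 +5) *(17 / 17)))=-7 *sqrt(462) / 285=-0.53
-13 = -13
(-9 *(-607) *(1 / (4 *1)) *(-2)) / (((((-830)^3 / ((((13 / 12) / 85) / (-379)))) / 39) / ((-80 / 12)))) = 0.00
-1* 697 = -697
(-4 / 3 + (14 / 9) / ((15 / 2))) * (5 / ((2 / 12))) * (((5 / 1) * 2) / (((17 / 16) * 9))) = -48640 / 1377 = -35.32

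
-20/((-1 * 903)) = 20/903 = 0.02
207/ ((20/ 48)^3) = 357696/ 125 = 2861.57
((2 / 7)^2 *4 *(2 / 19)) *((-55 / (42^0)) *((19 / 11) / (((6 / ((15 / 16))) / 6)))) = -150 / 49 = -3.06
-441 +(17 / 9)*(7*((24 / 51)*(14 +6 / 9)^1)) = -9443 / 27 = -349.74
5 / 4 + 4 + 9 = 57 / 4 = 14.25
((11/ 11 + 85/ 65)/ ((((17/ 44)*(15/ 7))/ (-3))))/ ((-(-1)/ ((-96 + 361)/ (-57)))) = 163240/ 4199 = 38.88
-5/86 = -0.06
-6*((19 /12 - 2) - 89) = 1073 /2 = 536.50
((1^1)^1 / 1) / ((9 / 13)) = 13 / 9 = 1.44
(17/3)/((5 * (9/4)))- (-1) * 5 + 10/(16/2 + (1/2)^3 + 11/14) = 446357/67365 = 6.63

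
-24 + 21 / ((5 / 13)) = 153 / 5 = 30.60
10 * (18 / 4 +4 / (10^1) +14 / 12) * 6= 364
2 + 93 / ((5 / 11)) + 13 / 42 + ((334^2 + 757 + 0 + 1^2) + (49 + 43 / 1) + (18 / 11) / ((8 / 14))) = 130071218 / 1155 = 112615.77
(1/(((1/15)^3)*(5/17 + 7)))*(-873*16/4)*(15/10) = -2423631.05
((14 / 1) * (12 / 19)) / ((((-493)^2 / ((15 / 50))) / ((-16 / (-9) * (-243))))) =-108864 / 23089655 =-0.00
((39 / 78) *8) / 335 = 4 / 335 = 0.01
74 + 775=849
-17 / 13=-1.31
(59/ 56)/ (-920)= -59/ 51520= -0.00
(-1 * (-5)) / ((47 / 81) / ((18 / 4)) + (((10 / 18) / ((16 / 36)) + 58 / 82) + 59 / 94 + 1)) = 28095660 / 20869009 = 1.35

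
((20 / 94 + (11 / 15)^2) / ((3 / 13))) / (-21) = -0.15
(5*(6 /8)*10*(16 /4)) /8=75 /4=18.75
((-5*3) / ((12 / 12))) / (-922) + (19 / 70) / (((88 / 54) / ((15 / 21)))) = 268833 / 1987832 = 0.14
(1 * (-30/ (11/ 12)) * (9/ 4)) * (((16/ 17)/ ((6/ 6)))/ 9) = -1440/ 187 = -7.70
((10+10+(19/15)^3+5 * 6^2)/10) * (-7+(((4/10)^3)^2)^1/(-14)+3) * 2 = -99445043996/615234375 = -161.64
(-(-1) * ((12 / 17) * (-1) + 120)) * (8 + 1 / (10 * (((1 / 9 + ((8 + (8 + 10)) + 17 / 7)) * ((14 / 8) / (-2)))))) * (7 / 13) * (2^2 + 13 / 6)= 242033428 / 76415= 3167.35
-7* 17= -119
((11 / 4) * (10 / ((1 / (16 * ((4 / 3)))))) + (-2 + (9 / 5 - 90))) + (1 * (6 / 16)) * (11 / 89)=5302759 / 10680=496.51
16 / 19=0.84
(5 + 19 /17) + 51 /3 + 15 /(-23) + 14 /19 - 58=-258512 /7429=-34.80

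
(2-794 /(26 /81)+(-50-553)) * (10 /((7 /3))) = -13176.92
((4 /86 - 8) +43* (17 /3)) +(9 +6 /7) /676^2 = 97266893525 /412649328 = 235.71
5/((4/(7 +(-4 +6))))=45/4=11.25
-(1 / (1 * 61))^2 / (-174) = 1 / 647454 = 0.00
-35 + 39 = 4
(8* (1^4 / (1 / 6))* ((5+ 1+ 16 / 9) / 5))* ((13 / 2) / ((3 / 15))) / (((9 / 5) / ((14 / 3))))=509600 / 81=6291.36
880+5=885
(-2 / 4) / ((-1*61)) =1 / 122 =0.01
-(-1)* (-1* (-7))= 7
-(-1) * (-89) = -89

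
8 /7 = 1.14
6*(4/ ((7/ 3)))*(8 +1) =648/ 7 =92.57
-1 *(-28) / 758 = 14 / 379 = 0.04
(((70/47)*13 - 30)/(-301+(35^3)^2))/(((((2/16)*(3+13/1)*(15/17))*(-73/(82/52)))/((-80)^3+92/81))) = -180661999225/4981023005967099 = -0.00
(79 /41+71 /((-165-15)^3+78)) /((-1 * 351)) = -11237047 /2047004622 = -0.01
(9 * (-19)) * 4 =-684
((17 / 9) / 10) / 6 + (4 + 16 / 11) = 32587 / 5940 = 5.49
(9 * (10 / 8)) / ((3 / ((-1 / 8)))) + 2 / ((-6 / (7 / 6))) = -247 / 288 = -0.86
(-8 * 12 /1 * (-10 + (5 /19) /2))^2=324000000 /361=897506.93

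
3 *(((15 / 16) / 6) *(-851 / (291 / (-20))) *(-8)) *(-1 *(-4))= -85100 / 97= -877.32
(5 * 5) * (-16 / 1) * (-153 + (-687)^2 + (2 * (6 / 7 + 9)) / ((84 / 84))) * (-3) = 3963420000 / 7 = 566202857.14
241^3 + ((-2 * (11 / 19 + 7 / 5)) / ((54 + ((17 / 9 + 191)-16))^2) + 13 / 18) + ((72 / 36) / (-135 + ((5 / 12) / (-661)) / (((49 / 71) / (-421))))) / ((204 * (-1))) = 4596539811643227213951841 / 328382402461023150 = 13997521.72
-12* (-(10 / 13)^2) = 1200 / 169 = 7.10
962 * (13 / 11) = 12506 / 11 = 1136.91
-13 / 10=-1.30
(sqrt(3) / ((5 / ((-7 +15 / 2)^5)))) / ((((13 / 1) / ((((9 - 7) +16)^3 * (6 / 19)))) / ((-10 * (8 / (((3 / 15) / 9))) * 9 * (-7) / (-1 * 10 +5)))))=-9920232 * sqrt(3) / 247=-69564.15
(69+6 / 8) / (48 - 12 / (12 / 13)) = 1.99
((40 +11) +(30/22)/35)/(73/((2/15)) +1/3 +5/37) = 872460/9366973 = 0.09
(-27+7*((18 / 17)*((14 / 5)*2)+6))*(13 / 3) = 20813 / 85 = 244.86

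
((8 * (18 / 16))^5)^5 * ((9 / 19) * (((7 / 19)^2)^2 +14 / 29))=12238083811267694108993433119643 / 71806871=170430540153569623009940.60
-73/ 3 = -24.33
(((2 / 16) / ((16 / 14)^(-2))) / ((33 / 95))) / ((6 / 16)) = 6080 / 4851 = 1.25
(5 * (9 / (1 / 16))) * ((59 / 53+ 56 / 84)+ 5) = 258720 / 53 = 4881.51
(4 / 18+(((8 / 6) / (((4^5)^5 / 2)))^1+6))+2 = 10414574138294275 / 1266637395197952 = 8.22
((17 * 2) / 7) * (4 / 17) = 8 / 7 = 1.14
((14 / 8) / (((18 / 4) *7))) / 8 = 1 / 144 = 0.01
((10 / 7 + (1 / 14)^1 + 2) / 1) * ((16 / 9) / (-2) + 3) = 133 / 18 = 7.39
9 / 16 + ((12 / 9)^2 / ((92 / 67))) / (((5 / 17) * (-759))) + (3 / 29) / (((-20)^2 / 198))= 0.61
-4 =-4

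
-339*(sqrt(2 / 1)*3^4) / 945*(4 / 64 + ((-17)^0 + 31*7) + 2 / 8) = -507483*sqrt(2) / 80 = -8971.12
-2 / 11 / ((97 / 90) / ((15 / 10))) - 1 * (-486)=518292 / 1067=485.75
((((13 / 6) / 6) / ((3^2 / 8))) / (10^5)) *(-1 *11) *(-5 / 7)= 143 / 5670000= 0.00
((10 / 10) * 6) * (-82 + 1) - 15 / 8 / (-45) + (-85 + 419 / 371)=-5073757 / 8904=-569.83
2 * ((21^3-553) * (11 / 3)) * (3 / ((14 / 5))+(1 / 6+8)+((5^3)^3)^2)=2192413330083434392 / 9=243601481120381599.11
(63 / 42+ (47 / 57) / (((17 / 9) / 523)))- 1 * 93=88377 / 646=136.81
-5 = -5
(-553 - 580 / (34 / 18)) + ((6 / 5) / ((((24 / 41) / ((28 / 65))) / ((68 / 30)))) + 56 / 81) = -1918463203 / 2237625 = -857.37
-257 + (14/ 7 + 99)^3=1030044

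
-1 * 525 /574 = -75 /82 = -0.91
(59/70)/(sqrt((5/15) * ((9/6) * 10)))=0.38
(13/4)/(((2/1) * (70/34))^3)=63869/1372000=0.05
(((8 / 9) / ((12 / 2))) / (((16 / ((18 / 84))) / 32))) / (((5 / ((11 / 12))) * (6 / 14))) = 11 / 405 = 0.03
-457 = -457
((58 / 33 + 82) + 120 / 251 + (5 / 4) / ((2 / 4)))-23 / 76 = 54410285 / 629508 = 86.43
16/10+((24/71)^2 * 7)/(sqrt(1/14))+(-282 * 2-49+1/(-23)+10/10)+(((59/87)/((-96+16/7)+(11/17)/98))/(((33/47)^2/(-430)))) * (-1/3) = -3125764634252093/5102892561195+4032 * sqrt(14)/5041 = -609.55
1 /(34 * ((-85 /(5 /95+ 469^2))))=-417926 /5491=-76.11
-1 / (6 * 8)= -1 / 48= -0.02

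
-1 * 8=-8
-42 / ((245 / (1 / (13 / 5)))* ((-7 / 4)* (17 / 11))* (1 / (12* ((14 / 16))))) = 0.26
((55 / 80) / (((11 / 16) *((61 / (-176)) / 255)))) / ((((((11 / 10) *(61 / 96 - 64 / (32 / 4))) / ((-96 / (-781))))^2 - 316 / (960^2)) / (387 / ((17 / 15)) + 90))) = -164470865264640000 / 2250381072409093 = -73.09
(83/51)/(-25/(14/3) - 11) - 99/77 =-113245/81753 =-1.39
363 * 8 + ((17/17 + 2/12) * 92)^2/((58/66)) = 1393172/87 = 16013.47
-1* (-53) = 53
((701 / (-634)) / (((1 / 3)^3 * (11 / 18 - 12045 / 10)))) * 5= 170343 / 1373878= 0.12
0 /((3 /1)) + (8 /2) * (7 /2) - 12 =2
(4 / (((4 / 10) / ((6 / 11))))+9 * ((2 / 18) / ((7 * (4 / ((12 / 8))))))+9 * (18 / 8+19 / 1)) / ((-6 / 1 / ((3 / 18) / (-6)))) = 4489 / 4928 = 0.91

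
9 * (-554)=-4986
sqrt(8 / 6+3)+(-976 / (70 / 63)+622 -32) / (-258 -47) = 1442 / 1525+sqrt(39) / 3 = 3.03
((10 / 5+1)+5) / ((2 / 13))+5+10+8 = 75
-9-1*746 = -755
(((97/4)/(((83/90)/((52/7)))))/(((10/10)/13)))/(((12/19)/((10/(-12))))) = -7786675/2324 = -3350.55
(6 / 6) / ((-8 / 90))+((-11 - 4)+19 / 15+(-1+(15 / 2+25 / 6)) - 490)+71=-25999 / 60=-433.32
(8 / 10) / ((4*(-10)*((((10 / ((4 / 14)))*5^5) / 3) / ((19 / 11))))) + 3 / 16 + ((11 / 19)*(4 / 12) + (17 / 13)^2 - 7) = -22759670408273 / 4635881250000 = -4.91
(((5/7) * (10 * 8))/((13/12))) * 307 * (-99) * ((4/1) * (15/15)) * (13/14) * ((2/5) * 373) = -43532501760/49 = -888418403.27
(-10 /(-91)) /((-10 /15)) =-15 /91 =-0.16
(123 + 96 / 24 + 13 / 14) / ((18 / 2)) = 199 / 14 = 14.21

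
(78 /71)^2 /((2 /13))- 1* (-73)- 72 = 8.84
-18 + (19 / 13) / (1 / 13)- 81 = -80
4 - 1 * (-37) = 41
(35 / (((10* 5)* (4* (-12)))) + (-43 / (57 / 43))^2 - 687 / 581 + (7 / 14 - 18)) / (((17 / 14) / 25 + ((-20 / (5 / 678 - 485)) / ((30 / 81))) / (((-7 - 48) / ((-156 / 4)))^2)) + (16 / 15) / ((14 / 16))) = 8871682694650340125 / 11361238747777488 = 780.87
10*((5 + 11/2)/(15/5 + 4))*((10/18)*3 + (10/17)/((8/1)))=26.10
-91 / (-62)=91 / 62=1.47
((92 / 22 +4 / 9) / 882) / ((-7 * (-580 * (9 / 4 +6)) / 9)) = 229 / 162484245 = 0.00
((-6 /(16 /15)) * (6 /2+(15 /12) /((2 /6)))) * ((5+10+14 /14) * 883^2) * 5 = -4736610675 /2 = -2368305337.50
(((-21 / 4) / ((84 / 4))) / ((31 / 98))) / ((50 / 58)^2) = -41209 / 38750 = -1.06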